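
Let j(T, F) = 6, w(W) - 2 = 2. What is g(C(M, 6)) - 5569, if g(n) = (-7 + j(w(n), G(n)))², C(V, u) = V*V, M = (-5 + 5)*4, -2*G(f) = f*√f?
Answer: -5568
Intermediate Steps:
G(f) = -f^(3/2)/2 (G(f) = -f*√f/2 = -f^(3/2)/2)
w(W) = 4 (w(W) = 2 + 2 = 4)
M = 0 (M = 0*4 = 0)
C(V, u) = V²
g(n) = 1 (g(n) = (-7 + 6)² = (-1)² = 1)
g(C(M, 6)) - 5569 = 1 - 5569 = -5568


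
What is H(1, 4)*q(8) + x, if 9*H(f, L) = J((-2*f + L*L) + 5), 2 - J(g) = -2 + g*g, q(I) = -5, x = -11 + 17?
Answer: 613/3 ≈ 204.33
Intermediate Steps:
x = 6
J(g) = 4 - g² (J(g) = 2 - (-2 + g*g) = 2 - (-2 + g²) = 2 + (2 - g²) = 4 - g²)
H(f, L) = 4/9 - (5 + L² - 2*f)²/9 (H(f, L) = (4 - ((-2*f + L*L) + 5)²)/9 = (4 - ((-2*f + L²) + 5)²)/9 = (4 - ((L² - 2*f) + 5)²)/9 = (4 - (5 + L² - 2*f)²)/9 = 4/9 - (5 + L² - 2*f)²/9)
H(1, 4)*q(8) + x = (4/9 - (5 + 4² - 2*1)²/9)*(-5) + 6 = (4/9 - (5 + 16 - 2)²/9)*(-5) + 6 = (4/9 - ⅑*19²)*(-5) + 6 = (4/9 - ⅑*361)*(-5) + 6 = (4/9 - 361/9)*(-5) + 6 = -119/3*(-5) + 6 = 595/3 + 6 = 613/3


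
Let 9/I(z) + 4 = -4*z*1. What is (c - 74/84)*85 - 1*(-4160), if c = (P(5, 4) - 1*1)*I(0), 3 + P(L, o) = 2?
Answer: 93820/21 ≈ 4467.6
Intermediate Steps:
P(L, o) = -1 (P(L, o) = -3 + 2 = -1)
I(z) = 9/(-4 - 4*z) (I(z) = 9/(-4 - 4*z*1) = 9/(-4 - 4*z))
c = 9/2 (c = (-1 - 1*1)*(-9/(4 + 4*0)) = (-1 - 1)*(-9/(4 + 0)) = -(-18)/4 = -2*(-9/4) = 9/2 ≈ 4.5000)
(c - 74/84)*85 - 1*(-4160) = (9/2 - 74/84)*85 - 1*(-4160) = (9/2 - 74*1/84)*85 + 4160 = (9/2 - 37/42)*85 + 4160 = (76/21)*85 + 4160 = 6460/21 + 4160 = 93820/21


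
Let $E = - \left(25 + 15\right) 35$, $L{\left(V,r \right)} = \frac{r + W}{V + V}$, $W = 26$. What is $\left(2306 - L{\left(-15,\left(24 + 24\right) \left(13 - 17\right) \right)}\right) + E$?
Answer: $\frac{13507}{15} \approx 900.47$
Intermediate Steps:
$L{\left(V,r \right)} = \frac{26 + r}{2 V}$ ($L{\left(V,r \right)} = \frac{r + 26}{V + V} = \frac{26 + r}{2 V}$)
$E = -1400$ ($E = - 40 \cdot 35 = \left(-1\right) 1400 = -1400$)
$\left(2306 - L{\left(-15,\left(24 + 24\right) \left(13 - 17\right) \right)}\right) + E = \left(2306 - \frac{26 + \left(24 + 24\right) \left(13 - 17\right)}{2 \left(-15\right)}\right) - 1400 = \left(2306 - \frac{1}{2} \left(- \frac{1}{15}\right) \left(26 + 48 \left(-4\right)\right)\right) - 1400 = \left(2306 - \frac{1}{2} \left(- \frac{1}{15}\right) \left(26 - 192\right)\right) - 1400 = \left(2306 - \frac{1}{2} \left(- \frac{1}{15}\right) \left(-166\right)\right) - 1400 = \left(2306 - \frac{83}{15}\right) - 1400 = \frac{34507}{15} - 1400 = \frac{13507}{15}$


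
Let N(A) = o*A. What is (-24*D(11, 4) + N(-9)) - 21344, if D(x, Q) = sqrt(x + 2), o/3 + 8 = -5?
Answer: -20993 - 24*sqrt(13) ≈ -21080.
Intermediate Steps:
o = -39 (o = -24 + 3*(-5) = -24 - 15 = -39)
N(A) = -39*A
D(x, Q) = sqrt(2 + x)
(-24*D(11, 4) + N(-9)) - 21344 = (-24*sqrt(2 + 11) - 39*(-9)) - 21344 = (-24*sqrt(13) + 351) - 21344 = (351 - 24*sqrt(13)) - 21344 = -20993 - 24*sqrt(13)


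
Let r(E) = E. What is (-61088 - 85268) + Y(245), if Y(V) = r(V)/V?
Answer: -146355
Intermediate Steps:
Y(V) = 1 (Y(V) = V/V = 1)
(-61088 - 85268) + Y(245) = (-61088 - 85268) + 1 = -146356 + 1 = -146355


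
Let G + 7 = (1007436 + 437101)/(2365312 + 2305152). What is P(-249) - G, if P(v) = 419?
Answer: 1988173127/4670464 ≈ 425.69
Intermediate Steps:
G = -31248711/4670464 (G = -7 + (1007436 + 437101)/(2365312 + 2305152) = -7 + 1444537/4670464 = -31248711/4670464 ≈ -6.6907)
P(-249) - G = 419 - 1*(-31248711/4670464) = 419 + 31248711/4670464 = 1988173127/4670464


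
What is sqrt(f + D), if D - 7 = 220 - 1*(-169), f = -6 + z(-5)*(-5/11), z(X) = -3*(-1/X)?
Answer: 9*sqrt(583)/11 ≈ 19.755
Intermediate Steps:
z(X) = 3/X (z(X) = -3*(-1/X) = -(-3)/X = 3/X)
f = -63/11 (f = -6 + (3/(-5))*(-5/11) = -6 + (3*(-1/5))*(-5*1/11) = -6 - 3/5*(-5/11) = -6 + 3/11 = -63/11 ≈ -5.7273)
D = 396 (D = 7 + (220 - 1*(-169)) = 7 + (220 + 169) = 7 + 389 = 396)
sqrt(f + D) = sqrt(-63/11 + 396) = sqrt(4293/11) = 9*sqrt(583)/11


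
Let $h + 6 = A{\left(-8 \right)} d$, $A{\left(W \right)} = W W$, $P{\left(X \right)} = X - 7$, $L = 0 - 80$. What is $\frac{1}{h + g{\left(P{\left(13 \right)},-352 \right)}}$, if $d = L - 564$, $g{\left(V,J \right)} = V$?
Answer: $- \frac{1}{41216} \approx -2.4262 \cdot 10^{-5}$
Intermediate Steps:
$L = -80$ ($L = 0 - 80 = -80$)
$P{\left(X \right)} = -7 + X$
$d = -644$ ($d = -80 - 564 = -644$)
$A{\left(W \right)} = W^{2}$
$h = -41222$ ($h = -6 + \left(-8\right)^{2} \left(-644\right) = -6 + 64 \left(-644\right) = -6 - 41216 = -41222$)
$\frac{1}{h + g{\left(P{\left(13 \right)},-352 \right)}} = \frac{1}{-41222 + \left(-7 + 13\right)} = \frac{1}{-41222 + 6} = \frac{1}{-41216} = - \frac{1}{41216}$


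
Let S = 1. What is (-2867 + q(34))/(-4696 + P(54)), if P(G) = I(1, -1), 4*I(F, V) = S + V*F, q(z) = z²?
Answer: 1711/4696 ≈ 0.36435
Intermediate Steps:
I(F, V) = ¼ + F*V/4 (I(F, V) = (1 + V*F)/4 = (1 + F*V)/4 = ¼ + F*V/4)
P(G) = 0 (P(G) = ¼ + (¼)*1*(-1) = ¼ - ¼ = 0)
(-2867 + q(34))/(-4696 + P(54)) = (-2867 + 34²)/(-4696 + 0) = (-2867 + 1156)/(-4696) = -1711*(-1/4696) = 1711/4696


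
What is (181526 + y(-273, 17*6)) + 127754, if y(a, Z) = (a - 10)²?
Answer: 389369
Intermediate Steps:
y(a, Z) = (-10 + a)²
(181526 + y(-273, 17*6)) + 127754 = (181526 + (-10 - 273)²) + 127754 = (181526 + (-283)²) + 127754 = (181526 + 80089) + 127754 = 261615 + 127754 = 389369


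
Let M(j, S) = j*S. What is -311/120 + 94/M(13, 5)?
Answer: -1787/1560 ≈ -1.1455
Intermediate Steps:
M(j, S) = S*j
-311/120 + 94/M(13, 5) = -311/120 + 94/((5*13)) = -311*1/120 + 94/65 = -311/120 + 94*(1/65) = -311/120 + 94/65 = -1787/1560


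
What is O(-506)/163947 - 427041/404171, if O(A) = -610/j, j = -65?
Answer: -910107871889/861414098181 ≈ -1.0565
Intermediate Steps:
O(A) = 122/13 (O(A) = -610/(-65) = -610*(-1/65) = 122/13)
O(-506)/163947 - 427041/404171 = (122/13)/163947 - 427041/404171 = (122/13)*(1/163947) - 427041*1/404171 = 122/2131311 - 427041/404171 = -910107871889/861414098181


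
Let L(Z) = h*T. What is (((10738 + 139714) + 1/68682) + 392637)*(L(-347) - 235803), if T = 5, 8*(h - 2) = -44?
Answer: -17592416208435059/137364 ≈ -1.2807e+11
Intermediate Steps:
h = -7/2 (h = 2 + (1/8)*(-44) = 2 - 11/2 = -7/2 ≈ -3.5000)
L(Z) = -35/2 (L(Z) = -7/2*5 = -35/2)
(((10738 + 139714) + 1/68682) + 392637)*(L(-347) - 235803) = (((10738 + 139714) + 1/68682) + 392637)*(-35/2 - 235803) = ((150452 + 1/68682) + 392637)*(-471641/2) = (10333344265/68682 + 392637)*(-471641/2) = (37300438699/68682)*(-471641/2) = -17592416208435059/137364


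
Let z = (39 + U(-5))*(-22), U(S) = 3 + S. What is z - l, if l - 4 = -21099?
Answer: 20281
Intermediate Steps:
z = -814 (z = (39 + (3 - 5))*(-22) = (39 - 2)*(-22) = 37*(-22) = -814)
l = -21095 (l = 4 - 21099 = -21095)
z - l = -814 - 1*(-21095) = -814 + 21095 = 20281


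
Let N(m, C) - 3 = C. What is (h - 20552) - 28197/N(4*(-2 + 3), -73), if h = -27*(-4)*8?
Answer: -1349963/70 ≈ -19285.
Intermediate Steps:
N(m, C) = 3 + C
h = 864 (h = 108*8 = 864)
(h - 20552) - 28197/N(4*(-2 + 3), -73) = (864 - 20552) - 28197/(3 - 73) = -19688 - 28197/(-70) = -19688 - 28197*(-1/70) = -19688 + 28197/70 = -1349963/70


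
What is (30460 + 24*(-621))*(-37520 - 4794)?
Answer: -658236584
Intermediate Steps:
(30460 + 24*(-621))*(-37520 - 4794) = (30460 - 14904)*(-42314) = 15556*(-42314) = -658236584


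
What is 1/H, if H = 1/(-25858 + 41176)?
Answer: 15318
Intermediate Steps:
H = 1/15318 ≈ 6.5283e-5
1/H = 1/(1/15318) = 15318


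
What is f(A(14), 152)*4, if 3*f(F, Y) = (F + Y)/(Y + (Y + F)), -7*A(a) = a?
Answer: 100/151 ≈ 0.66225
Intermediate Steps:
A(a) = -a/7
f(F, Y) = (F + Y)/(3*(F + 2*Y)) (f(F, Y) = ((F + Y)/(Y + (Y + F)))/3 = ((F + Y)/(Y + (F + Y)))/3 = ((F + Y)/(F + 2*Y))/3 = (F + Y)/(3*(F + 2*Y)))
f(A(14), 152)*4 = ((-1/7*14 + 152)/(3*(-1/7*14 + 2*152)))*4 = ((-2 + 152)/(3*(-2 + 304)))*4 = ((1/3)*150/302)*4 = ((1/3)*(1/302)*150)*4 = (25/151)*4 = 100/151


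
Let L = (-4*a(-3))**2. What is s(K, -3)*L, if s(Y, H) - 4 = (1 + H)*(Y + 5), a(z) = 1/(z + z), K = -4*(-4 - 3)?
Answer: -248/9 ≈ -27.556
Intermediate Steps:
K = 28 (K = -4*(-7) = 28)
a(z) = 1/(2*z)
s(Y, H) = 4 + (1 + H)*(5 + Y) (s(Y, H) = 4 + (1 + H)*(Y + 5) = 4 + (1 + H)*(5 + Y))
L = 4/9 (L = (-2/(-3))**2 = (-2*(-1)/3)**2 = (-4*(-1/6))**2 = (2/3)**2 = 4/9 ≈ 0.44444)
s(K, -3)*L = (9 + 28 + 5*(-3) - 3*28)*(4/9) = (9 + 28 - 15 - 84)*(4/9) = -62*4/9 = -248/9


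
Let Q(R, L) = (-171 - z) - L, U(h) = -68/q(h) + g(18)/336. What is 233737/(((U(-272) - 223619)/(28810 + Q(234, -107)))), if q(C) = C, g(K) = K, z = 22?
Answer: -375976248928/12522647 ≈ -30024.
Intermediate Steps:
U(h) = 3/56 - 68/h (U(h) = -68/h + 18/336 = -68/h + 18*(1/336) = -68/h + 3/56 = 3/56 - 68/h)
Q(R, L) = -193 - L (Q(R, L) = (-171 - 1*22) - L = (-171 - 22) - L = -193 - L)
233737/(((U(-272) - 223619)/(28810 + Q(234, -107)))) = 233737/((((3/56 - 68/(-272)) - 223619)/(28810 + (-193 - 1*(-107))))) = 233737/((((3/56 - 68*(-1/272)) - 223619)/(28810 + (-193 + 107)))) = 233737/((((3/56 + 1/4) - 223619)/(28810 - 86))) = 233737/(((17/56 - 223619)/28724)) = 233737/((-12522647/56*1/28724)) = 233737/(-12522647/1608544) = 233737*(-1608544/12522647) = -375976248928/12522647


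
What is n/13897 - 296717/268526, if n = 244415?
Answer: 61508306141/3731705822 ≈ 16.483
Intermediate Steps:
n/13897 - 296717/268526 = 244415/13897 - 296717/268526 = 61508306141/3731705822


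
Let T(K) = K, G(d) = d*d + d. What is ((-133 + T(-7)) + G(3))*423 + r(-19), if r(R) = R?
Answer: -54163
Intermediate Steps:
G(d) = d + d² (G(d) = d² + d = d + d²)
((-133 + T(-7)) + G(3))*423 + r(-19) = ((-133 - 7) + 3*(1 + 3))*423 - 19 = (-140 + 3*4)*423 - 19 = (-140 + 12)*423 - 19 = -128*423 - 19 = -54144 - 19 = -54163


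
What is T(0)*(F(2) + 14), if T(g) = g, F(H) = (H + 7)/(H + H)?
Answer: 0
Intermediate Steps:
F(H) = (7 + H)/(2*H) (F(H) = (7 + H)/((2*H)) = (7 + H)*(1/(2*H)) = (7 + H)/(2*H))
T(0)*(F(2) + 14) = 0*((1/2)*(7 + 2)/2 + 14) = 0*((1/2)*(1/2)*9 + 14) = 0*(9/4 + 14) = 0*(65/4) = 0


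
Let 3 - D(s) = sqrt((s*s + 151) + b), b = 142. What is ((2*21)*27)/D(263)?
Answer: -378/7717 - 378*sqrt(7718)/7717 ≈ -4.3522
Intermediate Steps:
D(s) = 3 - sqrt(293 + s**2) (D(s) = 3 - sqrt((s*s + 151) + 142) = 3 - sqrt((s**2 + 151) + 142) = 3 - sqrt((151 + s**2) + 142) = 3 - sqrt(293 + s**2))
((2*21)*27)/D(263) = ((2*21)*27)/(3 - sqrt(293 + 263**2)) = (42*27)/(3 - sqrt(293 + 69169)) = 1134/(3 - sqrt(69462)) = 1134/(3 - 3*sqrt(7718))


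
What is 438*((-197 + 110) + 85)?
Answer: -876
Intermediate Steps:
438*((-197 + 110) + 85) = 438*(-87 + 85) = 438*(-2) = -876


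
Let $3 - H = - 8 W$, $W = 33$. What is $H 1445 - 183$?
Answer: $385632$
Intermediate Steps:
$H = 267$ ($H = 3 - \left(-8\right) 33 = 3 - -264 = 3 + 264 = 267$)
$H 1445 - 183 = 267 \cdot 1445 - 183 = 385815 - 183 = 385632$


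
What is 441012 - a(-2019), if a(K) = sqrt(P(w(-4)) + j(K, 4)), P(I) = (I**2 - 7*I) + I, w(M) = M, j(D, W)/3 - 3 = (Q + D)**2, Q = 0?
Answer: 441012 - 2*sqrt(3057283) ≈ 4.3752e+5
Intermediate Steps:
j(D, W) = 9 + 3*D**2 (j(D, W) = 9 + 3*(0 + D)**2 = 9 + 3*D**2)
P(I) = I**2 - 6*I
a(K) = sqrt(49 + 3*K**2) (a(K) = sqrt(-4*(-6 - 4) + (9 + 3*K**2)) = sqrt(-4*(-10) + (9 + 3*K**2)) = sqrt(40 + (9 + 3*K**2)) = sqrt(49 + 3*K**2))
441012 - a(-2019) = 441012 - sqrt(49 + 3*(-2019)**2) = 441012 - sqrt(49 + 3*4076361) = 441012 - sqrt(49 + 12229083) = 441012 - sqrt(12229132) = 441012 - 2*sqrt(3057283)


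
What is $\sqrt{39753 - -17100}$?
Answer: $3 \sqrt{6317} \approx 238.44$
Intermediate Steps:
$\sqrt{39753 - -17100} = \sqrt{39753 + 17100} = \sqrt{56853} = 3 \sqrt{6317}$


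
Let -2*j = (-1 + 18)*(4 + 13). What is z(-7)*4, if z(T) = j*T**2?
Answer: -28322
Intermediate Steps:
j = -289/2 (j = -(-1 + 18)*(4 + 13)/2 = -17*17/2 = -1/2*289 = -289/2 ≈ -144.50)
z(T) = -289*T**2/2
z(-7)*4 = -289/2*(-7)**2*4 = -289/2*49*4 = -14161/2*4 = -28322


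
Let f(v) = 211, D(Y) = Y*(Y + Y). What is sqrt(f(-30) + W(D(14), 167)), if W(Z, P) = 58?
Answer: sqrt(269) ≈ 16.401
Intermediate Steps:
D(Y) = 2*Y**2 (D(Y) = Y*(2*Y) = 2*Y**2)
sqrt(f(-30) + W(D(14), 167)) = sqrt(211 + 58) = sqrt(269)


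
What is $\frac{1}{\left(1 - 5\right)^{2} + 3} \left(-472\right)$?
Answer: $- \frac{472}{19} \approx -24.842$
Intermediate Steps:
$\frac{1}{\left(1 - 5\right)^{2} + 3} \left(-472\right) = \frac{1}{\left(-4\right)^{2} + 3} \left(-472\right) = \frac{1}{16 + 3} \left(-472\right) = \frac{1}{19} \left(-472\right) = - \frac{472}{19}$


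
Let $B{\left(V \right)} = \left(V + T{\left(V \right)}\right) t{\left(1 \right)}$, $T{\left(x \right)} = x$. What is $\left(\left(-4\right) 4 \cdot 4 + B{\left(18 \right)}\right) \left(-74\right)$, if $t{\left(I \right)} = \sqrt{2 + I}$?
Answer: $4736 - 2664 \sqrt{3} \approx 121.82$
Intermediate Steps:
$B{\left(V \right)} = 2 V \sqrt{3}$ ($B{\left(V \right)} = \left(V + V\right) \sqrt{2 + 1} = 2 V \sqrt{3}$)
$\left(\left(-4\right) 4 \cdot 4 + B{\left(18 \right)}\right) \left(-74\right) = \left(\left(-4\right) 4 \cdot 4 + 2 \cdot 18 \sqrt{3}\right) \left(-74\right) = \left(\left(-16\right) 4 + 36 \sqrt{3}\right) \left(-74\right) = \left(-64 + 36 \sqrt{3}\right) \left(-74\right) = 4736 - 2664 \sqrt{3}$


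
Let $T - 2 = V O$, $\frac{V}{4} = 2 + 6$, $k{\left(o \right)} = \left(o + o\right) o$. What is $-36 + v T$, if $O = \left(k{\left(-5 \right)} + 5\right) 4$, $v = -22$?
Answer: $-154960$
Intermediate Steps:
$k{\left(o \right)} = 2 o^{2}$ ($k{\left(o \right)} = 2 o o = 2 o^{2}$)
$V = 32$ ($V = 4 \left(2 + 6\right) = 4 \cdot 8 = 32$)
$O = 220$ ($O = \left(2 \left(-5\right)^{2} + 5\right) 4 = \left(2 \cdot 25 + 5\right) 4 = \left(50 + 5\right) 4 = 55 \cdot 4 = 220$)
$T = 7042$ ($T = 2 + 32 \cdot 220 = 2 + 7040 = 7042$)
$-36 + v T = -36 - 154924 = -154960$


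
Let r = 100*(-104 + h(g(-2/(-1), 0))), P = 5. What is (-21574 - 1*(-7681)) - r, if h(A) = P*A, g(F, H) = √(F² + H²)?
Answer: -4493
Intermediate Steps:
h(A) = 5*A
r = -9400 (r = 100*(-104 + 5*√((-2/(-1))² + 0²)) = 100*(-104 + 5*√((-2*(-1))² + 0)) = 100*(-104 + 5*√(2² + 0)) = 100*(-104 + 5*√(4 + 0)) = 100*(-104 + 5*√4) = 100*(-104 + 5*2) = 100*(-104 + 10) = 100*(-94) = -9400)
(-21574 - 1*(-7681)) - r = (-21574 - 1*(-7681)) - 1*(-9400) = (-21574 + 7681) + 9400 = -13893 + 9400 = -4493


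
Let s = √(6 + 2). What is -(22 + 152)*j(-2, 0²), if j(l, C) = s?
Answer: -348*√2 ≈ -492.15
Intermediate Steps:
s = 2*√2 (s = √8 = 2*√2 ≈ 2.8284)
j(l, C) = 2*√2
-(22 + 152)*j(-2, 0²) = -(22 + 152)*2*√2 = -174*2*√2 = -348*√2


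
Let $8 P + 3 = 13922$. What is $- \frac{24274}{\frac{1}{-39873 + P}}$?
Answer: $\frac{3702573905}{4} \approx 9.2564 \cdot 10^{8}$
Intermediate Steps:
$P = \frac{13919}{8}$ ($P = - \frac{3}{8} + \frac{1}{8} \cdot 13922 = - \frac{3}{8} + \frac{6961}{4} = \frac{13919}{8} \approx 1739.9$)
$- \frac{24274}{\frac{1}{-39873 + P}} = - \frac{24274}{\frac{1}{-39873 + \frac{13919}{8}}} = - \frac{24274}{\frac{1}{- \frac{305065}{8}}} = - \frac{24274}{- \frac{8}{305065}} = \left(-24274\right) \left(- \frac{305065}{8}\right) = \frac{3702573905}{4}$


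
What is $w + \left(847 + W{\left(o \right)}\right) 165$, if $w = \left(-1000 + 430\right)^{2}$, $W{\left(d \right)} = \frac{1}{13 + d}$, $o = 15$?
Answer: $\frac{13010505}{28} \approx 4.6466 \cdot 10^{5}$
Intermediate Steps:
$w = 324900$ ($w = \left(-570\right)^{2} = 324900$)
$w + \left(847 + W{\left(o \right)}\right) 165 = 324900 + \left(847 + \frac{1}{13 + 15}\right) 165 = 324900 + \left(847 + \frac{1}{28}\right) 165 = 324900 + \frac{23717}{28} \cdot 165 = 324900 + \frac{3913305}{28} = \frac{13010505}{28}$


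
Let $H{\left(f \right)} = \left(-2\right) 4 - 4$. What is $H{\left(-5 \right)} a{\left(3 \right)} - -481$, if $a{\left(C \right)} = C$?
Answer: $445$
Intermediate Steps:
$H{\left(f \right)} = -12$ ($H{\left(f \right)} = -8 - 4 = -12$)
$H{\left(-5 \right)} a{\left(3 \right)} - -481 = \left(-12\right) 3 - -481 = -36 + 481 = 445$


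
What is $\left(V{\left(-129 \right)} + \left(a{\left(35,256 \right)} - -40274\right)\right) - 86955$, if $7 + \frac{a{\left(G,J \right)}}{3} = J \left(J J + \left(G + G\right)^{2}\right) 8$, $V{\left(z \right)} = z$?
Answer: $432711953$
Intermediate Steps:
$a{\left(G,J \right)} = -21 + 24 J \left(J^{2} + 4 G^{2}\right)$ ($a{\left(G,J \right)} = -21 + 3 J \left(J J + \left(G + G\right)^{2}\right) 8 = -21 + 3 J \left(J^{2} + \left(2 G\right)^{2}\right) 8 = -21 + 3 J \left(J^{2} + 4 G^{2}\right) 8 = -21 + 3 \cdot 8 J \left(J^{2} + 4 G^{2}\right) = -21 + 24 J \left(J^{2} + 4 G^{2}\right)$)
$\left(V{\left(-129 \right)} + \left(a{\left(35,256 \right)} - -40274\right)\right) - 86955 = \left(-129 + \left(\left(-21 + 24 \cdot 256^{3} + 96 \cdot 256 \cdot 35^{2}\right) - -40274\right)\right) - 86955 = \left(-129 + \left(\left(-21 + 24 \cdot 16777216 + 96 \cdot 256 \cdot 1225\right) + 40274\right)\right) - 86955 = \left(-129 + \left(\left(-21 + 402653184 + 30105600\right) + 40274\right)\right) - 86955 = \left(-129 + \left(432758763 + 40274\right)\right) - 86955 = \left(-129 + 432799037\right) - 86955 = 432798908 - 86955 = 432711953$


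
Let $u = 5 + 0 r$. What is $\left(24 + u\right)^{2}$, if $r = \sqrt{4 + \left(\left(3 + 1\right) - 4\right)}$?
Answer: $841$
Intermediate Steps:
$r = 2$ ($r = \sqrt{4 + \left(4 - 4\right)} = \sqrt{4 + 0} = \sqrt{4} = 2$)
$u = 5$ ($u = 5 + 0 \cdot 2 = 5 + 0 = 5$)
$\left(24 + u\right)^{2} = \left(24 + 5\right)^{2} = 29^{2} = 841$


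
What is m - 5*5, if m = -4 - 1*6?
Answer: -35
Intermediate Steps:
m = -10 (m = -4 - 6 = -10)
m - 5*5 = -10 - 5*5 = -10 - 25 = -35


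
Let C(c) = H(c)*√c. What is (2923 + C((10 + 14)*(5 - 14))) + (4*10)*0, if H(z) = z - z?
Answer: 2923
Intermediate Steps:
H(z) = 0
C(c) = 0 (C(c) = 0*√c = 0)
(2923 + C((10 + 14)*(5 - 14))) + (4*10)*0 = (2923 + 0) + (4*10)*0 = 2923 + 40*0 = 2923 + 0 = 2923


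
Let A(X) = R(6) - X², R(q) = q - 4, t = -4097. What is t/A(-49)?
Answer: 4097/2399 ≈ 1.7078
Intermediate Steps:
R(q) = -4 + q
A(X) = 2 - X² (A(X) = (-4 + 6) - X² = 2 - X²)
t/A(-49) = -4097/(2 - 1*(-49)²) = -4097/(2 - 1*2401) = -4097/(2 - 2401) = -4097/(-2399) = -4097*(-1/2399) = 4097/2399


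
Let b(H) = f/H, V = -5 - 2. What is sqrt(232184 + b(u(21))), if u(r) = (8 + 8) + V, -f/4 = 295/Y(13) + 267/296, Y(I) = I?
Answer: sqrt(1933772266322)/2886 ≈ 481.84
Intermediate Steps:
V = -7
f = -90791/962 (f = -4*(295/13 + 267/296) = -4*90791/3848 = -90791/962 ≈ -94.377)
u(r) = 9 (u(r) = (8 + 8) - 7 = 16 - 7 = 9)
b(H) = -90791/(962*H)
sqrt(232184 + b(u(21))) = sqrt(232184 - 90791/962/9) = sqrt(232184 - 90791/962*1/9) = sqrt(232184 - 90791/8658) = sqrt(2010158281/8658) = sqrt(1933772266322)/2886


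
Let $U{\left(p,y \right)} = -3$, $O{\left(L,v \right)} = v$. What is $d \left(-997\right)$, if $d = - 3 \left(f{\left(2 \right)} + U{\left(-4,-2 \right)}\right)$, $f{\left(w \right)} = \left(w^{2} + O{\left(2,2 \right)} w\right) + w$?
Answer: $20937$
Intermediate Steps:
$f{\left(w \right)} = w^{2} + 3 w$ ($f{\left(w \right)} = \left(w^{2} + 2 w\right) + w = w^{2} + 3 w$)
$d = -21$ ($d = - 3 \left(2 \left(3 + 2\right) - 3\right) = - 3 \left(2 \cdot 5 - 3\right) = - 3 \left(10 - 3\right) = \left(-3\right) 7 = -21$)
$d \left(-997\right) = \left(-21\right) \left(-997\right) = 20937$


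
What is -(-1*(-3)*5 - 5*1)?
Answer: -10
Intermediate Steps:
-(-1*(-3)*5 - 5*1) = -(3*5 - 5) = -(15 - 5) = -1*10 = -10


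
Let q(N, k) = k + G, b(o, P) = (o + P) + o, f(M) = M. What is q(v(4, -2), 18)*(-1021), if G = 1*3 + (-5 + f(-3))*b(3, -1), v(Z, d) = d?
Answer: 19399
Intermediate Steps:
b(o, P) = P + 2*o (b(o, P) = (P + o) + o = P + 2*o)
G = -37 (G = 1*3 + (-5 - 3)*(-1 + 2*3) = 3 - 8*(-1 + 6) = 3 - 8*5 = 3 - 40 = -37)
q(N, k) = -37 + k (q(N, k) = k - 37 = -37 + k)
q(v(4, -2), 18)*(-1021) = (-37 + 18)*(-1021) = -19*(-1021) = 19399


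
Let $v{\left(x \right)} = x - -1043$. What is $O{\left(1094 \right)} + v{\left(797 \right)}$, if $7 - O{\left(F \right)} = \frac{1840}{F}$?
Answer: $\frac{1009389}{547} \approx 1845.3$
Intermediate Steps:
$v{\left(x \right)} = 1043 + x$ ($v{\left(x \right)} = x + 1043 = 1043 + x$)
$O{\left(F \right)} = 7 - \frac{1840}{F}$
$O{\left(1094 \right)} + v{\left(797 \right)} = \left(7 - \frac{1840}{1094}\right) + \left(1043 + 797\right) = \left(7 - \frac{920}{547}\right) + 1840 = \frac{2909}{547} + 1840 = \frac{1009389}{547}$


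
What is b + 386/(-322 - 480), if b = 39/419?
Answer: -65228/168019 ≈ -0.38822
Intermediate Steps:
b = 39/419 (b = 39*(1/419) = 39/419 ≈ 0.093079)
b + 386/(-322 - 480) = 39/419 + 386/(-322 - 480) = 39/419 + 386/(-802) = 39/419 + 386*(-1/802) = 39/419 - 193/401 = -65228/168019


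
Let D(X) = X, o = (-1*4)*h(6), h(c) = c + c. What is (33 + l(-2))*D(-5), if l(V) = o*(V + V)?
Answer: -1125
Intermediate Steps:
h(c) = 2*c
o = -48 (o = (-1*4)*(2*6) = -4*12 = -48)
l(V) = -96*V (l(V) = -48*(V + V) = -96*V)
(33 + l(-2))*D(-5) = (33 - 96*(-2))*(-5) = (33 + 192)*(-5) = 225*(-5) = -1125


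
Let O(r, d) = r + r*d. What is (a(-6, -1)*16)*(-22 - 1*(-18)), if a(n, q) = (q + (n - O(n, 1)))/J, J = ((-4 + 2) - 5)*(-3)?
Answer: -320/21 ≈ -15.238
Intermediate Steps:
O(r, d) = r + d*r
J = 21 (J = (-2 - 5)*(-3) = -7*(-3) = 21)
a(n, q) = -n/21 + q/21 (a(n, q) = (q + (n - n*(1 + 1)))/21 = (q + (n - n*2))*(1/21) = (q + (n - 2*n))*(1/21) = (q - n)*(1/21) = -n/21 + q/21)
(a(-6, -1)*16)*(-22 - 1*(-18)) = ((-1/21*(-6) + (1/21)*(-1))*16)*(-22 - 1*(-18)) = ((2/7 - 1/21)*16)*(-22 + 18) = ((5/21)*16)*(-4) = (80/21)*(-4) = -320/21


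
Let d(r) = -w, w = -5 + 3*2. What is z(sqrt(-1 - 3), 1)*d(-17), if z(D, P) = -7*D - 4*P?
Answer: 4 + 14*I ≈ 4.0 + 14.0*I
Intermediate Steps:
w = 1 (w = -5 + 6 = 1)
d(r) = -1 (d(r) = -1*1 = -1)
z(sqrt(-1 - 3), 1)*d(-17) = (-7*sqrt(-1 - 3) - 4*1)*(-1) = (-14*I - 4)*(-1) = (-4 - 14*I)*(-1) = 4 + 14*I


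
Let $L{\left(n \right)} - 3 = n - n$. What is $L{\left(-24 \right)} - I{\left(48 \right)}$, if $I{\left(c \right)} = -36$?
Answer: $39$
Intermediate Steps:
$L{\left(n \right)} = 3$ ($L{\left(n \right)} = 3 + \left(n - n\right) = 3 + 0 = 3$)
$L{\left(-24 \right)} - I{\left(48 \right)} = 3 - -36 = 3 + 36 = 39$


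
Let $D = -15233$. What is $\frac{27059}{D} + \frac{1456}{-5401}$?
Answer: $- \frac{168324907}{82273433} \approx -2.0459$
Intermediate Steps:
$\frac{27059}{D} + \frac{1456}{-5401} = \frac{27059}{-15233} + \frac{1456}{-5401} = 27059 \left(- \frac{1}{15233}\right) + 1456 \left(- \frac{1}{5401}\right) = - \frac{27059}{15233} - \frac{1456}{5401} = - \frac{168324907}{82273433}$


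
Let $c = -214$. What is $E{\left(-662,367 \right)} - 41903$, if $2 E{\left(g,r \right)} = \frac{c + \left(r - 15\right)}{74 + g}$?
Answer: $- \frac{8213011}{196} \approx -41903.0$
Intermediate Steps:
$E{\left(g,r \right)} = \frac{-229 + r}{2 \left(74 + g\right)}$ ($E{\left(g,r \right)} = \frac{\left(-214 + \left(r - 15\right)\right) \frac{1}{74 + g}}{2} = \frac{\left(-214 + \left(-15 + r\right)\right) \frac{1}{74 + g}}{2} = \frac{\left(-229 + r\right) \frac{1}{74 + g}}{2} = \frac{\frac{1}{74 + g} \left(-229 + r\right)}{2} = \frac{-229 + r}{2 \left(74 + g\right)}$)
$E{\left(-662,367 \right)} - 41903 = \frac{-229 + 367}{2 \left(74 - 662\right)} - 41903 = \frac{1}{2} \frac{1}{-588} \cdot 138 - 41903 = \frac{1}{2} \left(- \frac{1}{588}\right) 138 - 41903 = - \frac{23}{196} - 41903 = - \frac{8213011}{196}$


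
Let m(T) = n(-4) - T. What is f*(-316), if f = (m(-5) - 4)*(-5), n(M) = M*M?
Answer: 26860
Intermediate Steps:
n(M) = M²
m(T) = 16 - T (m(T) = (-4)² - T = 16 - T)
f = -85 (f = ((16 - 1*(-5)) - 4)*(-5) = ((16 + 5) - 4)*(-5) = (21 - 4)*(-5) = 17*(-5) = -85)
f*(-316) = -85*(-316) = 26860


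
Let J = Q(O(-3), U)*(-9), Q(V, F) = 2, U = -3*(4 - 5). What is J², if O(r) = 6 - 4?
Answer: 324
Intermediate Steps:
O(r) = 2
U = 3 (U = -3*(-1) = 3)
J = -18 (J = 2*(-9) = -18)
J² = (-18)² = 324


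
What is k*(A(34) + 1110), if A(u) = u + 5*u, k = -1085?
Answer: -1425690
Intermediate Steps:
A(u) = 6*u
k*(A(34) + 1110) = -1085*(6*34 + 1110) = -1085*(204 + 1110) = -1085*1314 = -1425690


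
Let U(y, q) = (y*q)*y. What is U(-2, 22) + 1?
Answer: 89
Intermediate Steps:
U(y, q) = q*y**2 (U(y, q) = (q*y)*y = q*y**2)
U(-2, 22) + 1 = 22*(-2)**2 + 1 = 22*4 + 1 = 88 + 1 = 89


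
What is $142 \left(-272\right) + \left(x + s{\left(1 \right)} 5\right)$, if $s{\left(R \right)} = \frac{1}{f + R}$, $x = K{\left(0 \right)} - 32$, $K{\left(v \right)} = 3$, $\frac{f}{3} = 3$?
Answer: $- \frac{77305}{2} \approx -38653.0$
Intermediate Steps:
$f = 9$ ($f = 3 \cdot 3 = 9$)
$x = -29$ ($x = 3 - 32 = -29$)
$s{\left(R \right)} = \frac{1}{9 + R}$
$142 \left(-272\right) + \left(x + s{\left(1 \right)} 5\right) = 142 \left(-272\right) - \left(29 - \frac{1}{9 + 1} \cdot 5\right) = -38624 - \left(29 - \frac{1}{10} \cdot 5\right) = -38624 + \left(-29 + \frac{1}{10} \cdot 5\right) = -38624 + \left(-29 + \frac{1}{2}\right) = -38624 - \frac{57}{2} = - \frac{77305}{2}$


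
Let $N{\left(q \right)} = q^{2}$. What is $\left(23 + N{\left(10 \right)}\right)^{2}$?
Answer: $15129$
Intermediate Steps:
$\left(23 + N{\left(10 \right)}\right)^{2} = \left(23 + 10^{2}\right)^{2} = \left(23 + 100\right)^{2} = 123^{2} = 15129$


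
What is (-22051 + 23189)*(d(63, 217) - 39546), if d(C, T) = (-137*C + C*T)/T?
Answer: -1394284428/31 ≈ -4.4977e+7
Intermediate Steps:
d(C, T) = (-137*C + C*T)/T
(-22051 + 23189)*(d(63, 217) - 39546) = (-22051 + 23189)*(63*(-137 + 217)/217 - 39546) = 1138*(63*(1/217)*80 - 39546) = 1138*(720/31 - 39546) = 1138*(-1225206/31) = -1394284428/31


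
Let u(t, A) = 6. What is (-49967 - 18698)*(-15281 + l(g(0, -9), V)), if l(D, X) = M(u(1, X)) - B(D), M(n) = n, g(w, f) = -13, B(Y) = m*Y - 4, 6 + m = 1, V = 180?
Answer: 1053046440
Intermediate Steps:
m = -5 (m = -6 + 1 = -5)
B(Y) = -4 - 5*Y (B(Y) = -5*Y - 4 = -4 - 5*Y)
l(D, X) = 10 + 5*D (l(D, X) = 6 - (-4 - 5*D) = 6 + (4 + 5*D) = 10 + 5*D)
(-49967 - 18698)*(-15281 + l(g(0, -9), V)) = (-49967 - 18698)*(-15281 + (10 + 5*(-13))) = -68665*(-15281 + (10 - 65)) = -68665*(-15281 - 55) = -68665*(-15336) = 1053046440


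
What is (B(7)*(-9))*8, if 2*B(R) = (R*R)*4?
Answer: -7056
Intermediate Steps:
B(R) = 2*R² (B(R) = ((R*R)*4)/2 = (R²*4)/2 = (4*R²)/2 = 2*R²)
(B(7)*(-9))*8 = ((2*7²)*(-9))*8 = ((2*49)*(-9))*8 = (98*(-9))*8 = -882*8 = -7056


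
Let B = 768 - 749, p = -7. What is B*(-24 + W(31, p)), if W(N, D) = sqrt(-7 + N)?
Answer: -456 + 38*sqrt(6) ≈ -362.92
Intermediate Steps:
B = 19
B*(-24 + W(31, p)) = 19*(-24 + sqrt(-7 + 31)) = 19*(-24 + sqrt(24)) = 19*(-24 + 2*sqrt(6)) = -456 + 38*sqrt(6)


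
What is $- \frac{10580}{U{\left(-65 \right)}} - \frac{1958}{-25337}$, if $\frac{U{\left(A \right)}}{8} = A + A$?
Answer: $\frac{1038853}{101348} \approx 10.25$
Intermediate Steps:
$U{\left(A \right)} = 16 A$ ($U{\left(A \right)} = 8 \left(A + A\right) = 8 \cdot 2 A = 16 A$)
$- \frac{10580}{U{\left(-65 \right)}} - \frac{1958}{-25337} = - \frac{10580}{16 \left(-65\right)} - \frac{1958}{-25337} = - \frac{10580}{-1040} - - \frac{1958}{25337} = \left(-10580\right) \left(- \frac{1}{1040}\right) + \frac{1958}{25337} = \frac{529}{52} + \frac{1958}{25337} = \frac{1038853}{101348}$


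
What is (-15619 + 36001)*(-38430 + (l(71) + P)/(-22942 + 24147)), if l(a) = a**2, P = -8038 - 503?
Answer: -188784810060/241 ≈ -7.8334e+8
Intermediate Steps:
P = -8541
(-15619 + 36001)*(-38430 + (l(71) + P)/(-22942 + 24147)) = (-15619 + 36001)*(-38430 + (71**2 - 8541)/(-22942 + 24147)) = 20382*(-38430 + (5041 - 8541)/1205) = 20382*(-38430 - 3500*1/1205) = 20382*(-38430 - 700/241) = 20382*(-9262330/241) = -188784810060/241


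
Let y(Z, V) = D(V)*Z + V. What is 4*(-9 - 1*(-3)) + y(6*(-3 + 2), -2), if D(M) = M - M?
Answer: -26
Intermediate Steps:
D(M) = 0
y(Z, V) = V (y(Z, V) = 0*Z + V = 0 + V = V)
4*(-9 - 1*(-3)) + y(6*(-3 + 2), -2) = 4*(-9 - 1*(-3)) - 2 = 4*(-9 + 3) - 2 = 4*(-6) - 2 = -24 - 2 = -26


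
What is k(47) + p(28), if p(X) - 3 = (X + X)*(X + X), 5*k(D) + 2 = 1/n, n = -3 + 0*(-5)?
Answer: 47078/15 ≈ 3138.5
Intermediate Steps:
n = -3 (n = -3 + 0 = -3)
k(D) = -7/15 (k(D) = -⅖ + (⅕)/(-3) = -⅖ + (⅕)*(-⅓) = -⅖ - 1/15 = -7/15)
p(X) = 3 + 4*X² (p(X) = 3 + (X + X)*(X + X) = 3 + (2*X)*(2*X) = 3 + 4*X²)
k(47) + p(28) = -7/15 + (3 + 4*28²) = -7/15 + (3 + 4*784) = -7/15 + (3 + 3136) = -7/15 + 3139 = 47078/15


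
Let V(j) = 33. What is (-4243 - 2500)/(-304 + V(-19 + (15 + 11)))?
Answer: 6743/271 ≈ 24.882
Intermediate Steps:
(-4243 - 2500)/(-304 + V(-19 + (15 + 11))) = (-4243 - 2500)/(-304 + 33) = -6743/(-271) = -6743*(-1/271) = 6743/271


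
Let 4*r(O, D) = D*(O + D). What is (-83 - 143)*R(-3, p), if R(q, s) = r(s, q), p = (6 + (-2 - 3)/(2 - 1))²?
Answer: -339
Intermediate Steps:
r(O, D) = D*(D + O)/4 (r(O, D) = (D*(O + D))/4 = (D*(D + O))/4 = D*(D + O)/4)
p = 1 (p = (6 - 5/1)² = (6 - 5*1)² = (6 - 5)² = 1² = 1)
R(q, s) = q*(q + s)/4
(-83 - 143)*R(-3, p) = (-83 - 143)*((¼)*(-3)*(-3 + 1)) = -113*(-3)*(-2)/2 = -226*3/2 = -339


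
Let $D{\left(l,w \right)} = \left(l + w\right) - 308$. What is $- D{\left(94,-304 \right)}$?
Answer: $518$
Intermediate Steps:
$D{\left(l,w \right)} = -308 + l + w$
$- D{\left(94,-304 \right)} = - (-308 + 94 - 304) = \left(-1\right) \left(-518\right) = 518$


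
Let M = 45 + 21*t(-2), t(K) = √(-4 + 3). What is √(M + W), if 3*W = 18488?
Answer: √(55869 + 189*I)/3 ≈ 78.789 + 0.13327*I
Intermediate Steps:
W = 18488/3 (W = (⅓)*18488 = 18488/3 ≈ 6162.7)
t(K) = I (t(K) = √(-1) = I)
M = 45 + 21*I ≈ 45.0 + 21.0*I
√(M + W) = √((45 + 21*I) + 18488/3) = √(18623/3 + 21*I)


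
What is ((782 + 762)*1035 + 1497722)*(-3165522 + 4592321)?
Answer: 4417030125838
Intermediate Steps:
((782 + 762)*1035 + 1497722)*(-3165522 + 4592321) = (1544*1035 + 1497722)*1426799 = (1598040 + 1497722)*1426799 = 3095762*1426799 = 4417030125838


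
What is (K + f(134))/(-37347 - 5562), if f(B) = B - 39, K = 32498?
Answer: -32593/42909 ≈ -0.75958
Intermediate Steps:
f(B) = -39 + B
(K + f(134))/(-37347 - 5562) = (32498 + (-39 + 134))/(-37347 - 5562) = (32498 + 95)/(-42909) = 32593*(-1/42909) = -32593/42909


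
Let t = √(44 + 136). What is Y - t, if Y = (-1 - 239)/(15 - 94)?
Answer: 240/79 - 6*√5 ≈ -10.378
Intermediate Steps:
Y = 240/79 (Y = -240/(-79) = -240*(-1/79) = 240/79 ≈ 3.0380)
t = 6*√5 (t = √180 = 6*√5 ≈ 13.416)
Y - t = 240/79 - 6*√5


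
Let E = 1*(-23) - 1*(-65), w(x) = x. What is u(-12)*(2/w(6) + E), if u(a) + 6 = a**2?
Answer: 5842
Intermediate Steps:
u(a) = -6 + a**2
E = 42 (E = -23 + 65 = 42)
u(-12)*(2/w(6) + E) = (-6 + (-12)**2)*(2/6 + 42) = (-6 + 144)*(2*(1/6) + 42) = 138*(1/3 + 42) = 138*(127/3) = 5842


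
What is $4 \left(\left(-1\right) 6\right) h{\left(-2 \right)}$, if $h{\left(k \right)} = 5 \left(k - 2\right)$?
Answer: $480$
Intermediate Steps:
$h{\left(k \right)} = -10 + 5 k$ ($h{\left(k \right)} = 5 \left(-2 + k\right) = -10 + 5 k$)
$4 \left(\left(-1\right) 6\right) h{\left(-2 \right)} = 4 \left(\left(-1\right) 6\right) \left(-10 + 5 \left(-2\right)\right) = 4 \left(-6\right) \left(-10 - 10\right) = \left(-24\right) \left(-20\right) = 480$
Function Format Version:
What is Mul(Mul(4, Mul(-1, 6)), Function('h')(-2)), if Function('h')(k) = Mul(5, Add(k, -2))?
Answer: 480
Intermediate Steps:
Function('h')(k) = Add(-10, Mul(5, k)) (Function('h')(k) = Mul(5, Add(-2, k)) = Add(-10, Mul(5, k)))
Mul(Mul(4, Mul(-1, 6)), Function('h')(-2)) = Mul(Mul(4, Mul(-1, 6)), Add(-10, Mul(5, -2))) = Mul(Mul(4, -6), Add(-10, -10)) = Mul(-24, -20) = 480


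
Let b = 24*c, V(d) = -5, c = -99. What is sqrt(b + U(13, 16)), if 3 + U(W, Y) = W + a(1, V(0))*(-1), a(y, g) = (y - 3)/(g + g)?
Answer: I*sqrt(59155)/5 ≈ 48.644*I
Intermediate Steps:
a(y, g) = (-3 + y)/(2*g) (a(y, g) = (-3 + y)/((2*g)) = (-3 + y)*(1/(2*g)) = (-3 + y)/(2*g))
U(W, Y) = -16/5 + W (U(W, Y) = -3 + (W + ((1/2)*(-3 + 1)/(-5))*(-1)) = -3 + (W + ((1/2)*(-1/5)*(-2))*(-1)) = -3 + (W + (1/5)*(-1)) = -3 + (W - 1/5) = -3 + (-1/5 + W) = -16/5 + W)
b = -2376 (b = 24*(-99) = -2376)
sqrt(b + U(13, 16)) = sqrt(-2376 + (-16/5 + 13)) = sqrt(-2376 + 49/5) = sqrt(-11831/5) = I*sqrt(59155)/5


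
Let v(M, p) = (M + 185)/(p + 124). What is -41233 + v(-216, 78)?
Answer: -8329097/202 ≈ -41233.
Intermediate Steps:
v(M, p) = (185 + M)/(124 + p)
-41233 + v(-216, 78) = -41233 + (185 - 216)/(124 + 78) = -41233 - 31/202 = -8329097/202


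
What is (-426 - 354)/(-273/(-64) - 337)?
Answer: 9984/4259 ≈ 2.3442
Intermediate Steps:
(-426 - 354)/(-273/(-64) - 337) = -780/(-273*(-1/64) - 337) = -780/(273/64 - 337) = -780/(-21295/64) = -780*(-64/21295) = 9984/4259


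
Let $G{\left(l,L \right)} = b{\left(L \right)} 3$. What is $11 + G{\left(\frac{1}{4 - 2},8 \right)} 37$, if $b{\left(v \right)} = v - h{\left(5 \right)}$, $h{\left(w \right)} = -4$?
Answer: $1343$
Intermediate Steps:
$b{\left(v \right)} = 4 + v$ ($b{\left(v \right)} = v - -4 = v + 4 = 4 + v$)
$G{\left(l,L \right)} = 12 + 3 L$ ($G{\left(l,L \right)} = \left(4 + L\right) 3 = 12 + 3 L$)
$11 + G{\left(\frac{1}{4 - 2},8 \right)} 37 = 11 + \left(12 + 3 \cdot 8\right) 37 = 11 + \left(12 + 24\right) 37 = 11 + 36 \cdot 37 = 11 + 1332 = 1343$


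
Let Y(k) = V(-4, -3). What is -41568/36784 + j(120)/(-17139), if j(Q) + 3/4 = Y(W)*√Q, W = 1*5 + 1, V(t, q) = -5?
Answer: -59367197/52536748 + 10*√30/17139 ≈ -1.1268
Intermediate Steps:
W = 6 (W = 5 + 1 = 6)
Y(k) = -5
j(Q) = -¾ - 5*√Q
-41568/36784 + j(120)/(-17139) = -41568/36784 + (-¾ - 10*√30)/(-17139) = -41568*1/36784 + (-¾ - 10*√30)*(-1/17139) = -2598/2299 + (-¾ - 10*√30)*(-1/17139) = -2598/2299 + (1/22852 + 10*√30/17139) = -59367197/52536748 + 10*√30/17139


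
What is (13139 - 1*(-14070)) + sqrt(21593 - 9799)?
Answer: 27209 + sqrt(11794) ≈ 27318.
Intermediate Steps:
(13139 - 1*(-14070)) + sqrt(21593 - 9799) = (13139 + 14070) + sqrt(11794) = 27209 + sqrt(11794)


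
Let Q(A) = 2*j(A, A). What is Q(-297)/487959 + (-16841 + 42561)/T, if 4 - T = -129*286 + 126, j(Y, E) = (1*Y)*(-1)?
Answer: 1047679004/1495269029 ≈ 0.70066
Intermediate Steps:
j(Y, E) = -Y (j(Y, E) = Y*(-1) = -Y)
T = 36772 (T = 4 - (-129*286 + 126) = 4 - (-36894 + 126) = 4 - 1*(-36768) = 4 + 36768 = 36772)
Q(A) = -2*A (Q(A) = 2*(-A) = -2*A)
Q(-297)/487959 + (-16841 + 42561)/T = -2*(-297)/487959 + (-16841 + 42561)/36772 = 594*(1/487959) + 25720*(1/36772) = 198/162653 + 6430/9193 = 1047679004/1495269029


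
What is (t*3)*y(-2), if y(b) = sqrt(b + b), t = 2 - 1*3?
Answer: -6*I ≈ -6.0*I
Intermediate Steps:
t = -1 (t = 2 - 3 = -1)
y(b) = sqrt(2)*sqrt(b) (y(b) = sqrt(2*b) = sqrt(2)*sqrt(b))
(t*3)*y(-2) = (-1*3)*(sqrt(2)*sqrt(-2)) = -3*sqrt(2)*I*sqrt(2) = -6*I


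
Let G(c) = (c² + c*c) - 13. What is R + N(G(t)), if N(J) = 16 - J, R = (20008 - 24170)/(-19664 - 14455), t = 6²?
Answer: -87442835/34119 ≈ -2562.9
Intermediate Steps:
t = 36
G(c) = -13 + 2*c² (G(c) = (c² + c²) - 13 = 2*c² - 13 = -13 + 2*c²)
R = 4162/34119 (R = -4162/(-34119) = -4162*(-1/34119) = 4162/34119 ≈ 0.12198)
R + N(G(t)) = 4162/34119 + (16 - (-13 + 2*36²)) = 4162/34119 + (16 - (-13 + 2*1296)) = 4162/34119 + (16 - (-13 + 2592)) = 4162/34119 + (16 - 1*2579) = 4162/34119 + (16 - 2579) = 4162/34119 - 2563 = -87442835/34119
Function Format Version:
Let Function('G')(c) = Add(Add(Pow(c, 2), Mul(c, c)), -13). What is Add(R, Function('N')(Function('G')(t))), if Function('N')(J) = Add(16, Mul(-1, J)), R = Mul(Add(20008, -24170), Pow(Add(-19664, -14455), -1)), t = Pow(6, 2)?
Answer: Rational(-87442835, 34119) ≈ -2562.9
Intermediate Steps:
t = 36
Function('G')(c) = Add(-13, Mul(2, Pow(c, 2))) (Function('G')(c) = Add(Add(Pow(c, 2), Pow(c, 2)), -13) = Add(Mul(2, Pow(c, 2)), -13) = Add(-13, Mul(2, Pow(c, 2))))
R = Rational(4162, 34119) (R = Mul(-4162, Pow(-34119, -1)) = Mul(-4162, Rational(-1, 34119)) = Rational(4162, 34119) ≈ 0.12198)
Add(R, Function('N')(Function('G')(t))) = Add(Rational(4162, 34119), Add(16, Mul(-1, Add(-13, Mul(2, Pow(36, 2)))))) = Add(Rational(4162, 34119), Add(16, Mul(-1, Add(-13, Mul(2, 1296))))) = Add(Rational(4162, 34119), Add(16, Mul(-1, Add(-13, 2592)))) = Add(Rational(4162, 34119), Add(16, Mul(-1, 2579))) = Add(Rational(4162, 34119), Add(16, -2579)) = Add(Rational(4162, 34119), -2563) = Rational(-87442835, 34119)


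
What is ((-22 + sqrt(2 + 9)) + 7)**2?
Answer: (15 - sqrt(11))**2 ≈ 136.50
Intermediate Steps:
((-22 + sqrt(2 + 9)) + 7)**2 = ((-22 + sqrt(11)) + 7)**2 = (-15 + sqrt(11))**2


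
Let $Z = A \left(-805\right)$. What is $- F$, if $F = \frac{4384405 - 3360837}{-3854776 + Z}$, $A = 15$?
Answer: $\frac{1023568}{3866851} \approx 0.2647$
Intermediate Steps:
$Z = -12075$ ($Z = 15 \left(-805\right) = -12075$)
$F = - \frac{1023568}{3866851}$ ($F = \frac{4384405 - 3360837}{-3854776 - 12075} = \frac{1023568}{-3866851} = 1023568 \left(- \frac{1}{3866851}\right) = - \frac{1023568}{3866851} \approx -0.2647$)
$- F = \left(-1\right) \left(- \frac{1023568}{3866851}\right) = \frac{1023568}{3866851}$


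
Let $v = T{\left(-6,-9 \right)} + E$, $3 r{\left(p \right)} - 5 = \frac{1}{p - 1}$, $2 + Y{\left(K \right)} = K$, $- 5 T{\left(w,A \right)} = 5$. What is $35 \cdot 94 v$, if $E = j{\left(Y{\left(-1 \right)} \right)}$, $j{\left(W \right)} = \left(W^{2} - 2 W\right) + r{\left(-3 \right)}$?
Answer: $\frac{307615}{6} \approx 51269.0$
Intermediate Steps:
$T{\left(w,A \right)} = -1$ ($T{\left(w,A \right)} = \left(- \frac{1}{5}\right) 5 = -1$)
$Y{\left(K \right)} = -2 + K$
$r{\left(p \right)} = \frac{5}{3} + \frac{1}{3 \left(-1 + p\right)}$ ($r{\left(p \right)} = \frac{5}{3} + \frac{1}{3 \left(p - 1\right)} = \frac{5}{3} + \frac{1}{3 \left(-1 + p\right)}$)
$j{\left(W \right)} = \frac{19}{12} + W^{2} - 2 W$ ($j{\left(W \right)} = \left(W^{2} - 2 W\right) + \frac{-4 + 5 \left(-3\right)}{3 \left(-1 - 3\right)} = \left(W^{2} - 2 W\right) + \frac{-4 - 15}{3 \left(-4\right)} = \left(W^{2} - 2 W\right) + \frac{1}{3} \left(- \frac{1}{4}\right) \left(-19\right) = \left(W^{2} - 2 W\right) + \frac{19}{12} = \frac{19}{12} + W^{2} - 2 W$)
$E = \frac{199}{12}$ ($E = \frac{19}{12} + \left(-2 - 1\right)^{2} - 2 \left(-2 - 1\right) = \frac{19}{12} + \left(-3\right)^{2} - -6 = \frac{19}{12} + 9 + 6 = \frac{199}{12} \approx 16.583$)
$v = \frac{187}{12}$ ($v = -1 + \frac{199}{12} = \frac{187}{12} \approx 15.583$)
$35 \cdot 94 v = 35 \cdot 94 \cdot \frac{187}{12} = 3290 \cdot \frac{187}{12} = \frac{307615}{6}$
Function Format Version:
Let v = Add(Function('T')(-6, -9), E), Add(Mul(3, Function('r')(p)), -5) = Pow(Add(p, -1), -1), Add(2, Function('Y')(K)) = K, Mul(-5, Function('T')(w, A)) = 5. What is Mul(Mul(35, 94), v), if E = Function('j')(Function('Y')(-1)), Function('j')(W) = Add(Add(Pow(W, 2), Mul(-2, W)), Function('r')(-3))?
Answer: Rational(307615, 6) ≈ 51269.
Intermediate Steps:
Function('T')(w, A) = -1 (Function('T')(w, A) = Mul(Rational(-1, 5), 5) = -1)
Function('Y')(K) = Add(-2, K)
Function('r')(p) = Add(Rational(5, 3), Mul(Rational(1, 3), Pow(Add(-1, p), -1))) (Function('r')(p) = Add(Rational(5, 3), Mul(Rational(1, 3), Pow(Add(p, -1), -1))) = Add(Rational(5, 3), Mul(Rational(1, 3), Pow(Add(-1, p), -1))))
Function('j')(W) = Add(Rational(19, 12), Pow(W, 2), Mul(-2, W)) (Function('j')(W) = Add(Add(Pow(W, 2), Mul(-2, W)), Mul(Rational(1, 3), Pow(Add(-1, -3), -1), Add(-4, Mul(5, -3)))) = Add(Add(Pow(W, 2), Mul(-2, W)), Mul(Rational(1, 3), Pow(-4, -1), Add(-4, -15))) = Add(Add(Pow(W, 2), Mul(-2, W)), Mul(Rational(1, 3), Rational(-1, 4), -19)) = Add(Add(Pow(W, 2), Mul(-2, W)), Rational(19, 12)) = Add(Rational(19, 12), Pow(W, 2), Mul(-2, W)))
E = Rational(199, 12) (E = Add(Rational(19, 12), Pow(Add(-2, -1), 2), Mul(-2, Add(-2, -1))) = Add(Rational(19, 12), Pow(-3, 2), Mul(-2, -3)) = Add(Rational(19, 12), 9, 6) = Rational(199, 12) ≈ 16.583)
v = Rational(187, 12) (v = Add(-1, Rational(199, 12)) = Rational(187, 12) ≈ 15.583)
Mul(Mul(35, 94), v) = Mul(Mul(35, 94), Rational(187, 12)) = Mul(3290, Rational(187, 12)) = Rational(307615, 6)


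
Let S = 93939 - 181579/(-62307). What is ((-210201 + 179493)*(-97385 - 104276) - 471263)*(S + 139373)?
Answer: 12859429421364015025/8901 ≈ 1.4447e+15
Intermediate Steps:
S = 5853238852/62307 (S = 93939 - 181579*(-1)/62307 = 93939 - 1*(-181579/62307) = 93939 + 181579/62307 = 5853238852/62307 ≈ 93942.)
((-210201 + 179493)*(-97385 - 104276) - 471263)*(S + 139373) = ((-210201 + 179493)*(-97385 - 104276) - 471263)*(5853238852/62307 + 139373) = (-30708*(-201661) - 471263)*(14537152363/62307) = (6192605988 - 471263)*(14537152363/62307) = 6192134725*(14537152363/62307) = 12859429421364015025/8901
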